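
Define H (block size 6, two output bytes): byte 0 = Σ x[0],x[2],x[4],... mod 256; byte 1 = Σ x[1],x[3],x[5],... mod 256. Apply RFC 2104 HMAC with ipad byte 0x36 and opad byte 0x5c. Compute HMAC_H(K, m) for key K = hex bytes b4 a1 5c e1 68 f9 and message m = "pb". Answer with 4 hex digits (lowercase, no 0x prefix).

d6fe

Key hex bytes b4 a1 5c e1 68 f9 is exactly B = 6 bytes: K' = b4 a1 5c e1 68 f9.
K' ⊕ ipad = 82 97 6a d7 5e cf.  K' ⊕ opad = e8 fd 00 bd 34 a5.
Inner input = (K'⊕ipad) ∥ m = 82 97 6a d7 5e cf ∥ 70 62.
Inner hash: even-index sum = 442 mod 256 = 186; odd-index sum = 671 mod 256 = 159 → ba 9f.
Outer input = (K'⊕opad) ∥ inner = e8 fd 00 bd 34 a5 ∥ ba 9f.
Outer hash (tag): even-index sum = 470 mod 256 = 214; odd-index sum = 766 mod 256 = 254 → d6 fe.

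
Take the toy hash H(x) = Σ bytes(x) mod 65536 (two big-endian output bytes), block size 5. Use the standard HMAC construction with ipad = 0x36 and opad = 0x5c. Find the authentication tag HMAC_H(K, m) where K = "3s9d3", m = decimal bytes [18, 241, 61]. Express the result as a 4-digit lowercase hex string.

Key "3s9d3" = 33 73 39 64 33 is exactly B = 5 bytes: K' = 33 73 39 64 33.
K' ⊕ ipad = 05 45 0f 52 05.  K' ⊕ opad = 6f 2f 65 38 6f.
Inner input = (K'⊕ipad) ∥ m = 05 45 0f 52 05 ∥ 12 f1 3d.
Inner hash: sum = 5+69+15+82+5+18+241+61 = 496 → 01 f0.
Outer input = (K'⊕opad) ∥ inner = 6f 2f 65 38 6f ∥ 01 f0.
Outer hash (tag): sum = 111+47+101+56+111+1+240 = 667 → 02 9b.

029b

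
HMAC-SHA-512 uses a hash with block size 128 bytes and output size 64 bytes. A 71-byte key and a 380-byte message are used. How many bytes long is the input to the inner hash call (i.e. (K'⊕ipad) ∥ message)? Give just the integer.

508

Key is 71 ≤ 128 bytes, zero-padded: |K'| = 128.
Inner input = (K'⊕ipad) ∥ m → 128 + 380 = 508 bytes.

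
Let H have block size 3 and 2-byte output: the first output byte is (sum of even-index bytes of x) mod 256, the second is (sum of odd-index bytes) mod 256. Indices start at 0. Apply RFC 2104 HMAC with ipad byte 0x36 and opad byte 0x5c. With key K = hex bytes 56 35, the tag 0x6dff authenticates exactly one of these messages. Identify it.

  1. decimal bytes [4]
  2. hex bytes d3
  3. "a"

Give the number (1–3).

Key hex bytes 56 35 is 2 bytes ≤ B = 3; zero-pad to 3 bytes: K' = 56 35 00.
K' ⊕ ipad = 60 03 36; K' ⊕ opad = 0a 69 5c.
m1: inner = H(60 03 36 04) = 96 07; tag = H(0a 69 5c 96 07) = 6dff ← matches
m2: inner = H(60 03 36 d3) = 96 d6; tag = H(0a 69 5c 96 d6) = 3cff
m3: inner = H(60 03 36 61) = 96 64; tag = H(0a 69 5c 96 64) = caff

1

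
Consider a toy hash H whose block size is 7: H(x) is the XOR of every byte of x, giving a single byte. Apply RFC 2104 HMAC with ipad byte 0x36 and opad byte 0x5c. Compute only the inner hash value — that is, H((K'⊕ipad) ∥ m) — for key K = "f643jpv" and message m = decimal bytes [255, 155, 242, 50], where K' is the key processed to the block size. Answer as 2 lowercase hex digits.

Key "f643jpv" = 66 36 34 33 6a 70 76 is exactly B = 7 bytes: K' = 66 36 34 33 6a 70 76.
K' ⊕ ipad = 50 00 02 05 5c 46 40.
Inner input = 50 00 02 05 5c 46 40 ∥ ff 9b f2 32.
Inner hash: XOR 50⊕00⊕02⊕05⊕5c⊕46⊕40⊕ff⊕9b⊕f2⊕32 = a9.

a9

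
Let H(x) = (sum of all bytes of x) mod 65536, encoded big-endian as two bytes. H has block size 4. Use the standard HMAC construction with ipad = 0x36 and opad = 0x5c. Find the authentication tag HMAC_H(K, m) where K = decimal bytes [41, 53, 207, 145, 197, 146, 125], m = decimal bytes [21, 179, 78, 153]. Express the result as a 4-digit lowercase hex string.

Key decimal bytes [41, 53, 207, 145, 197, 146, 125] = 29 35 cf 91 c5 92 7d is 7 bytes > B = 4, so hash it first: H(key) = 03 92, then zero-pad to 4 bytes: K' = 03 92 00 00.
K' ⊕ ipad = 35 a4 36 36.  K' ⊕ opad = 5f ce 5c 5c.
Inner input = (K'⊕ipad) ∥ m = 35 a4 36 36 ∥ 15 b3 4e 99.
Inner hash: sum = 53+164+54+54+21+179+78+153 = 756 → 02 f4.
Outer input = (K'⊕opad) ∥ inner = 5f ce 5c 5c ∥ 02 f4.
Outer hash (tag): sum = 95+206+92+92+2+244 = 731 → 02 db.

02db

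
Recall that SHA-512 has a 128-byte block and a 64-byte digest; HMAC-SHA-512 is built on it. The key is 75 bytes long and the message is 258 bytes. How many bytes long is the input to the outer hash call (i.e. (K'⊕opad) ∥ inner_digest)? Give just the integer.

192

Key is 75 ≤ 128 bytes, zero-padded: |K'| = 128.
Outer input = (K'⊕opad) ∥ H(inner) → 128 + 64 = 192 bytes.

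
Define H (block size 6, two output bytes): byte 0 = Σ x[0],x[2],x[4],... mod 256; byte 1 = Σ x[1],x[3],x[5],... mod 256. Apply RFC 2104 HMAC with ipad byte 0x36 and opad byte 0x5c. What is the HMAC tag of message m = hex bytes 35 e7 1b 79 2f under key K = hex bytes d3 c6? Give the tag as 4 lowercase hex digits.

Key hex bytes d3 c6 is 2 bytes ≤ B = 6; zero-pad to 6 bytes: K' = d3 c6 00 00 00 00.
K' ⊕ ipad = e5 f0 36 36 36 36.  K' ⊕ opad = 8f 9a 5c 5c 5c 5c.
Inner input = (K'⊕ipad) ∥ m = e5 f0 36 36 36 36 ∥ 35 e7 1b 79 2f.
Inner hash: even-index sum = 464 mod 256 = 208; odd-index sum = 700 mod 256 = 188 → d0 bc.
Outer input = (K'⊕opad) ∥ inner = 8f 9a 5c 5c 5c 5c ∥ d0 bc.
Outer hash (tag): even-index sum = 535 mod 256 = 23; odd-index sum = 526 mod 256 = 14 → 17 0e.

170e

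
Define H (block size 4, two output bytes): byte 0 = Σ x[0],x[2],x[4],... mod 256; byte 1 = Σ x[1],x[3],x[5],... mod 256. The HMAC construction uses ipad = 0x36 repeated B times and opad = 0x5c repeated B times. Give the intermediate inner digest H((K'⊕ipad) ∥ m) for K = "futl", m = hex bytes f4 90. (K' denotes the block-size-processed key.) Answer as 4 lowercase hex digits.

Key "futl" = 66 75 74 6c is exactly B = 4 bytes: K' = 66 75 74 6c.
K' ⊕ ipad = 50 43 42 5a.
Inner input = 50 43 42 5a ∥ f4 90.
Inner hash: even-index sum = 390 mod 256 = 134; odd-index sum = 301 mod 256 = 45 → 86 2d.

862d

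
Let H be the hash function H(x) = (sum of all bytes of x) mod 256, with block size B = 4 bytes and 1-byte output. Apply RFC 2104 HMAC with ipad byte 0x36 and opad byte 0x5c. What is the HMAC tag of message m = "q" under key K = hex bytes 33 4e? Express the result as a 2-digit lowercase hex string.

93

Key hex bytes 33 4e is 2 bytes ≤ B = 4; zero-pad to 4 bytes: K' = 33 4e 00 00.
K' ⊕ ipad = 05 78 36 36.  K' ⊕ opad = 6f 12 5c 5c.
Inner input = (K'⊕ipad) ∥ m = 05 78 36 36 ∥ 71.
Inner hash: sum = 5+120+54+54+113 = 346; mod 256 = 90 → 5a.
Outer input = (K'⊕opad) ∥ inner = 6f 12 5c 5c ∥ 5a.
Outer hash (tag): sum = 111+18+92+92+90 = 403; mod 256 = 147 → 93.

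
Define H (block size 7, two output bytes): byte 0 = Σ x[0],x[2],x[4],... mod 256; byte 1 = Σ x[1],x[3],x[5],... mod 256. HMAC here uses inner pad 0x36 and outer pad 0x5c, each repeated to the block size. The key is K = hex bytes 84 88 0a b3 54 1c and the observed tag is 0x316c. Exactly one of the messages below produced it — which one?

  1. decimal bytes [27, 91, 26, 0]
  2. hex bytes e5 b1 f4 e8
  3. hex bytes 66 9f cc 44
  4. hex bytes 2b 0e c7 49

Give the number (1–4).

Key hex bytes 84 88 0a b3 54 1c is 6 bytes ≤ B = 7; zero-pad to 7 bytes: K' = 84 88 0a b3 54 1c 00.
K' ⊕ ipad = b2 be 3c 85 62 2a 36; K' ⊕ opad = d8 d4 56 ef 08 40 5c.
m1: inner = H(b2 be 3c 85 62 2a 36 1b 5b 1a 00) = e1 a2; tag = H(d8 d4 56 ef 08 40 5c e1 a2) = 34e4
m2: inner = H(b2 be 3c 85 62 2a 36 e5 b1 f4 e8) = 1f 46; tag = H(d8 d4 56 ef 08 40 5c 1f 46) = d822
m3: inner = H(b2 be 3c 85 62 2a 36 66 9f cc 44) = 69 9f; tag = H(d8 d4 56 ef 08 40 5c 69 9f) = 316c ← matches
m4: inner = H(b2 be 3c 85 62 2a 36 2b 0e c7 49) = dd 5f; tag = H(d8 d4 56 ef 08 40 5c dd 5f) = f1e0

3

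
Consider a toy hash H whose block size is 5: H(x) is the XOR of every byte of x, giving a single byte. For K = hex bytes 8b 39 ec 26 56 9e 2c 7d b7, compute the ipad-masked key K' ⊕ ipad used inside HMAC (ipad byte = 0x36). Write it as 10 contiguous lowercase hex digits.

6036363636

Key hex bytes 8b 39 ec 26 56 9e 2c 7d b7 is 9 bytes > B = 5, so hash it first: H(key) = 56, then zero-pad to 5 bytes: K' = 56 00 00 00 00.
XOR each byte with 0x36: 56⊕36=60, 00⊕36=36, 00⊕36=36, 00⊕36=36, 00⊕36=36.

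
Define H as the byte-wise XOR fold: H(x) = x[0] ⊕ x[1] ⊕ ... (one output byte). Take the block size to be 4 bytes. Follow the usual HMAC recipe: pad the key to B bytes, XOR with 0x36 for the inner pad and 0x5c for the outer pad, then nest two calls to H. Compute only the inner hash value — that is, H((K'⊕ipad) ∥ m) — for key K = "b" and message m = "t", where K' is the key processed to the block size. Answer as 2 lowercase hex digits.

16

Key "b" = 62 is 1 byte ≤ B = 4; zero-pad to 4 bytes: K' = 62 00 00 00.
K' ⊕ ipad = 54 36 36 36.
Inner input = 54 36 36 36 ∥ 74.
Inner hash: XOR 54⊕36⊕36⊕36⊕74 = 16.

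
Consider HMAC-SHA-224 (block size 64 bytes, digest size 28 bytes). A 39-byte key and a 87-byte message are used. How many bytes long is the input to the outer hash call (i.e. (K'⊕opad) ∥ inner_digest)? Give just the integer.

92

Key is 39 ≤ 64 bytes, zero-padded: |K'| = 64.
Outer input = (K'⊕opad) ∥ H(inner) → 64 + 28 = 92 bytes.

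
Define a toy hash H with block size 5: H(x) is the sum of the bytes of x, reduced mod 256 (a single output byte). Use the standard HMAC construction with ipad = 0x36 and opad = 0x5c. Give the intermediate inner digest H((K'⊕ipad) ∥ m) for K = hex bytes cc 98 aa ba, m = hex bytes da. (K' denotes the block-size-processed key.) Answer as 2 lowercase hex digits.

e0

Key hex bytes cc 98 aa ba is 4 bytes ≤ B = 5; zero-pad to 5 bytes: K' = cc 98 aa ba 00.
K' ⊕ ipad = fa ae 9c 8c 36.
Inner input = fa ae 9c 8c 36 ∥ da.
Inner hash: sum = 250+174+156+140+54+218 = 992; mod 256 = 224 → e0.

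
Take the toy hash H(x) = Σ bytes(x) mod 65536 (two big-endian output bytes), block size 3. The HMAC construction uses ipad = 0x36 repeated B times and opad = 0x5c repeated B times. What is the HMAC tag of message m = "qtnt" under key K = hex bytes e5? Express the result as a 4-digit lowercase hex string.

Key hex bytes e5 is 1 byte ≤ B = 3; zero-pad to 3 bytes: K' = e5 00 00.
K' ⊕ ipad = d3 36 36.  K' ⊕ opad = b9 5c 5c.
Inner input = (K'⊕ipad) ∥ m = d3 36 36 ∥ 71 74 6e 74.
Inner hash: sum = 211+54+54+113+116+110+116 = 774 → 03 06.
Outer input = (K'⊕opad) ∥ inner = b9 5c 5c ∥ 03 06.
Outer hash (tag): sum = 185+92+92+3+6 = 378 → 01 7a.

017a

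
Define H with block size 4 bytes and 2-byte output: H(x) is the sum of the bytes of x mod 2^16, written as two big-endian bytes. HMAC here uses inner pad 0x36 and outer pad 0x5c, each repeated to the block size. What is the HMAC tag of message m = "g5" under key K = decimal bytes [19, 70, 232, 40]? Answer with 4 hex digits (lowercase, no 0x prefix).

Key decimal bytes [19, 70, 232, 40] = 13 46 e8 28 is exactly B = 4 bytes: K' = 13 46 e8 28.
K' ⊕ ipad = 25 70 de 1e.  K' ⊕ opad = 4f 1a b4 74.
Inner input = (K'⊕ipad) ∥ m = 25 70 de 1e ∥ 67 35.
Inner hash: sum = 37+112+222+30+103+53 = 557 → 02 2d.
Outer input = (K'⊕opad) ∥ inner = 4f 1a b4 74 ∥ 02 2d.
Outer hash (tag): sum = 79+26+180+116+2+45 = 448 → 01 c0.

01c0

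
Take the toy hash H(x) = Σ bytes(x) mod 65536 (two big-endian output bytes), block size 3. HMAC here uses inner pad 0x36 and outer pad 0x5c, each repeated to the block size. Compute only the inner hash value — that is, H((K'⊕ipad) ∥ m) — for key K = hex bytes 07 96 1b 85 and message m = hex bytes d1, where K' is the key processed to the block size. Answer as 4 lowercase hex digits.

Key hex bytes 07 96 1b 85 is 4 bytes > B = 3, so hash it first: H(key) = 01 3d, then zero-pad to 3 bytes: K' = 01 3d 00.
K' ⊕ ipad = 37 0b 36.
Inner input = 37 0b 36 ∥ d1.
Inner hash: sum = 55+11+54+209 = 329 → 01 49.

0149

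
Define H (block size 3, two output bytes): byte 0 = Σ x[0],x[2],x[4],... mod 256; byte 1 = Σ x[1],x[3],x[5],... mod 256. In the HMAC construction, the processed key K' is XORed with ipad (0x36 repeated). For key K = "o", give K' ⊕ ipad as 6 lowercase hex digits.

Key "o" = 6f is 1 byte ≤ B = 3; zero-pad to 3 bytes: K' = 6f 00 00.
XOR each byte with 0x36: 6f⊕36=59, 00⊕36=36, 00⊕36=36.

593636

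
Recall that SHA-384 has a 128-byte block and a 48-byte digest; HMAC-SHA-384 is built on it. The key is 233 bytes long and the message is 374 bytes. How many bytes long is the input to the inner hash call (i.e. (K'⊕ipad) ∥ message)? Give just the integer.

502

Key is 233 > 128 bytes, so it is hashed to 48 bytes then zero-padded to 128: |K'| = 128.
Inner input = (K'⊕ipad) ∥ m → 128 + 374 = 502 bytes.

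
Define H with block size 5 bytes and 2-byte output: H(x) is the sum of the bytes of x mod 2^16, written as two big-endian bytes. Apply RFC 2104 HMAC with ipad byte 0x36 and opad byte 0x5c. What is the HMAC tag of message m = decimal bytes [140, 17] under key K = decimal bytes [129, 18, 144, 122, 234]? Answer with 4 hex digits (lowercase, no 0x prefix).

Key decimal bytes [129, 18, 144, 122, 234] = 81 12 90 7a ea is exactly B = 5 bytes: K' = 81 12 90 7a ea.
K' ⊕ ipad = b7 24 a6 4c dc.  K' ⊕ opad = dd 4e cc 26 b6.
Inner input = (K'⊕ipad) ∥ m = b7 24 a6 4c dc ∥ 8c 11.
Inner hash: sum = 183+36+166+76+220+140+17 = 838 → 03 46.
Outer input = (K'⊕opad) ∥ inner = dd 4e cc 26 b6 ∥ 03 46.
Outer hash (tag): sum = 221+78+204+38+182+3+70 = 796 → 03 1c.

031c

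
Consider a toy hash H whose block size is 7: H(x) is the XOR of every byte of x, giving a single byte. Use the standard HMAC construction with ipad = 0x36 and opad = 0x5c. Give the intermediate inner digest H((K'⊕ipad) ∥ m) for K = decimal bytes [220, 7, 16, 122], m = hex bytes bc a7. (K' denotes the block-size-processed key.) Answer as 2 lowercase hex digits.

9c

Key decimal bytes [220, 7, 16, 122] = dc 07 10 7a is 4 bytes ≤ B = 7; zero-pad to 7 bytes: K' = dc 07 10 7a 00 00 00.
K' ⊕ ipad = ea 31 26 4c 36 36 36.
Inner input = ea 31 26 4c 36 36 36 ∥ bc a7.
Inner hash: XOR ea⊕31⊕26⊕4c⊕36⊕36⊕36⊕bc⊕a7 = 9c.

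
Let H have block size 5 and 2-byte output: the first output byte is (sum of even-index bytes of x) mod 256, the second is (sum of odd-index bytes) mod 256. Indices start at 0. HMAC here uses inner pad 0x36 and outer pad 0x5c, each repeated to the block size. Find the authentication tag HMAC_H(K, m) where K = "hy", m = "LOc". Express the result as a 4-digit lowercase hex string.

Key "hy" = 68 79 is 2 bytes ≤ B = 5; zero-pad to 5 bytes: K' = 68 79 00 00 00.
K' ⊕ ipad = 5e 4f 36 36 36.  K' ⊕ opad = 34 25 5c 5c 5c.
Inner input = (K'⊕ipad) ∥ m = 5e 4f 36 36 36 ∥ 4c 4f 63.
Inner hash: even-index sum = 281 mod 256 = 25; odd-index sum = 308 mod 256 = 52 → 19 34.
Outer input = (K'⊕opad) ∥ inner = 34 25 5c 5c 5c ∥ 19 34.
Outer hash (tag): even-index sum = 288 mod 256 = 32; odd-index sum = 154 mod 256 = 154 → 20 9a.

209a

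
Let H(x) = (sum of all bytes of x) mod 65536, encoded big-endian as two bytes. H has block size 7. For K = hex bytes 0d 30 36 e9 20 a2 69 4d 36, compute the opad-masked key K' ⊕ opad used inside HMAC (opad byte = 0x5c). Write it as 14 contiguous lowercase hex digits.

Key hex bytes 0d 30 36 e9 20 a2 69 4d 36 is 9 bytes > B = 7, so hash it first: H(key) = 03 0a, then zero-pad to 7 bytes: K' = 03 0a 00 00 00 00 00.
XOR each byte with 0x5c: 03⊕5c=5f, 0a⊕5c=56, 00⊕5c=5c, 00⊕5c=5c, 00⊕5c=5c, 00⊕5c=5c, 00⊕5c=5c.

5f565c5c5c5c5c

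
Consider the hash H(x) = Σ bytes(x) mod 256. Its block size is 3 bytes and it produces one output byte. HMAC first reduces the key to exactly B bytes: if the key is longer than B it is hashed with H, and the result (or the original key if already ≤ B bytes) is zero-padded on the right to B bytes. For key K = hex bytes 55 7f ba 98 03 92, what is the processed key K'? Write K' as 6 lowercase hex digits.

|K| = 6 > B = 3, so first hash the key.
H(K): sum = 85+127+186+152+3+146 = 699; mod 256 = 187 → bb.
Zero-pad H(K) = bb to 3 bytes: K' = bb 00 00.

bb0000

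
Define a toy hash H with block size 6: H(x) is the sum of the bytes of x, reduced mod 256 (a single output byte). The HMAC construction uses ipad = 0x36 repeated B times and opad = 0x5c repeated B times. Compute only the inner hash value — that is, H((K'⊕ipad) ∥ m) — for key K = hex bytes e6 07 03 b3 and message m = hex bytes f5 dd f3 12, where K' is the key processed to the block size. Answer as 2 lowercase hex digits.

fe

Key hex bytes e6 07 03 b3 is 4 bytes ≤ B = 6; zero-pad to 6 bytes: K' = e6 07 03 b3 00 00.
K' ⊕ ipad = d0 31 35 85 36 36.
Inner input = d0 31 35 85 36 36 ∥ f5 dd f3 12.
Inner hash: sum = 208+49+53+133+54+54+245+221+243+18 = 1278; mod 256 = 254 → fe.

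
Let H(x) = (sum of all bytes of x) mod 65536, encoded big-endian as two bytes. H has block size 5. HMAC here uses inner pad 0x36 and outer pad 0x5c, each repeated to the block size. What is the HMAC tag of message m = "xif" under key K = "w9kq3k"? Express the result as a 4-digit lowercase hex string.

Key "w9kq3k" = 77 39 6b 71 33 6b is 6 bytes > B = 5, so hash it first: H(key) = 02 2a, then zero-pad to 5 bytes: K' = 02 2a 00 00 00.
K' ⊕ ipad = 34 1c 36 36 36.  K' ⊕ opad = 5e 76 5c 5c 5c.
Inner input = (K'⊕ipad) ∥ m = 34 1c 36 36 36 ∥ 78 69 66.
Inner hash: sum = 52+28+54+54+54+120+105+102 = 569 → 02 39.
Outer input = (K'⊕opad) ∥ inner = 5e 76 5c 5c 5c ∥ 02 39.
Outer hash (tag): sum = 94+118+92+92+92+2+57 = 547 → 02 23.

0223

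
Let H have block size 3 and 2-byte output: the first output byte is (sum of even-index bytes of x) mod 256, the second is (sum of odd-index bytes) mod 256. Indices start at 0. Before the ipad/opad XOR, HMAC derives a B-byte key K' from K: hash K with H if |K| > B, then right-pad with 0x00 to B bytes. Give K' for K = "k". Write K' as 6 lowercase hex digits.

6b0000

Key "k" = 6b is 1 byte ≤ B = 3; zero-pad to 3 bytes: K' = 6b 00 00.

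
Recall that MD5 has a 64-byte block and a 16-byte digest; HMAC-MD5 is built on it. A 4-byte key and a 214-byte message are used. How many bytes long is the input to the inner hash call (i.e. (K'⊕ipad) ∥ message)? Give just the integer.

278

Key is 4 ≤ 64 bytes, zero-padded: |K'| = 64.
Inner input = (K'⊕ipad) ∥ m → 64 + 214 = 278 bytes.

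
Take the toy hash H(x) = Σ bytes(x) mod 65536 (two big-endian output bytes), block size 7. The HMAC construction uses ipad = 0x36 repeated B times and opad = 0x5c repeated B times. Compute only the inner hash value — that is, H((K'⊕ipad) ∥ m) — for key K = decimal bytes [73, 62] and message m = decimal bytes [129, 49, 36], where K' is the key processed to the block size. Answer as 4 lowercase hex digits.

026b

Key decimal bytes [73, 62] = 49 3e is 2 bytes ≤ B = 7; zero-pad to 7 bytes: K' = 49 3e 00 00 00 00 00.
K' ⊕ ipad = 7f 08 36 36 36 36 36.
Inner input = 7f 08 36 36 36 36 36 ∥ 81 31 24.
Inner hash: sum = 127+8+54+54+54+54+54+129+49+36 = 619 → 02 6b.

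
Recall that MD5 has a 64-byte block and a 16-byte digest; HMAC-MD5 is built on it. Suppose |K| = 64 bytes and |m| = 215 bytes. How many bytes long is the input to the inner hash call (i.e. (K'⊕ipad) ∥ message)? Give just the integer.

279

Key is 64 ≤ 64 bytes, zero-padded: |K'| = 64.
Inner input = (K'⊕ipad) ∥ m → 64 + 215 = 279 bytes.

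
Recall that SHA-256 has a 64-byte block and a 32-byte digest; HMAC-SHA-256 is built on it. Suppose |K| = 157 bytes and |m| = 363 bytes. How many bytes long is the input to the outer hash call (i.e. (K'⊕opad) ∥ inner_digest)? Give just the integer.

Key is 157 > 64 bytes, so it is hashed to 32 bytes then zero-padded to 64: |K'| = 64.
Outer input = (K'⊕opad) ∥ H(inner) → 64 + 32 = 96 bytes.

96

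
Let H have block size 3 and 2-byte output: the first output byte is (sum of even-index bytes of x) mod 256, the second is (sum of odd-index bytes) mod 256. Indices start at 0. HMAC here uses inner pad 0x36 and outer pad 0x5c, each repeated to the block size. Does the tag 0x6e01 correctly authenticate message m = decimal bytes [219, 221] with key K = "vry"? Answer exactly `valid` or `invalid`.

Key "vry" = 76 72 79 is exactly B = 3 bytes: K' = 76 72 79.
K' ⊕ ipad = 40 44 4f; K' ⊕ opad = 2a 2e 25.
Inner hash: even-index sum = 364 mod 256 = 108; odd-index sum = 287 mod 256 = 31 → 6c 1f.
Outer hash (recomputed tag): even-index sum = 110 mod 256 = 110; odd-index sum = 154 mod 256 = 154 → 6e 9a.
Recomputed tag = 6e9a; claimed = 6e01 → mismatch.

invalid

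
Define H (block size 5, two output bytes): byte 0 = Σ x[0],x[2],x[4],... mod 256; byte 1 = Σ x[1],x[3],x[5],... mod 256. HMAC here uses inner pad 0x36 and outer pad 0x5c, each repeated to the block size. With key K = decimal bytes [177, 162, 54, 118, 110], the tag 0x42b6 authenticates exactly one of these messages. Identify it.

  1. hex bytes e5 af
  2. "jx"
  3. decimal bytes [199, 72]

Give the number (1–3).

Key decimal bytes [177, 162, 54, 118, 110] = b1 a2 36 76 6e is exactly B = 5 bytes: K' = b1 a2 36 76 6e.
K' ⊕ ipad = 87 94 00 40 58; K' ⊕ opad = ed fe 6a 2a 32.
m1: inner = H(87 94 00 40 58 e5 af) = 8e b9; tag = H(ed fe 6a 2a 32 8e b9) = 42b6 ← matches
m2: inner = H(87 94 00 40 58 6a 78) = 57 3e; tag = H(ed fe 6a 2a 32 57 3e) = c77f
m3: inner = H(87 94 00 40 58 c7 48) = 27 9b; tag = H(ed fe 6a 2a 32 27 9b) = 244f

1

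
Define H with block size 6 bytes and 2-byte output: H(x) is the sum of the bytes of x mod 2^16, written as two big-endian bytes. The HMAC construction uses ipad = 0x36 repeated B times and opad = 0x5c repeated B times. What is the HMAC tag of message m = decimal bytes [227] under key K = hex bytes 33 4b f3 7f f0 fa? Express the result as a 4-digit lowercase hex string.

02b3

Key hex bytes 33 4b f3 7f f0 fa is exactly B = 6 bytes: K' = 33 4b f3 7f f0 fa.
K' ⊕ ipad = 05 7d c5 49 c6 cc.  K' ⊕ opad = 6f 17 af 23 ac a6.
Inner input = (K'⊕ipad) ∥ m = 05 7d c5 49 c6 cc ∥ e3.
Inner hash: sum = 5+125+197+73+198+204+227 = 1029 → 04 05.
Outer input = (K'⊕opad) ∥ inner = 6f 17 af 23 ac a6 ∥ 04 05.
Outer hash (tag): sum = 111+23+175+35+172+166+4+5 = 691 → 02 b3.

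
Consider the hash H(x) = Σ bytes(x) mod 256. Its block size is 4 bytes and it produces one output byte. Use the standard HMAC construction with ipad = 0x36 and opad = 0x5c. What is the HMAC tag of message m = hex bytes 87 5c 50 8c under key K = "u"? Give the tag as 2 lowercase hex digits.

e1

Key "u" = 75 is 1 byte ≤ B = 4; zero-pad to 4 bytes: K' = 75 00 00 00.
K' ⊕ ipad = 43 36 36 36.  K' ⊕ opad = 29 5c 5c 5c.
Inner input = (K'⊕ipad) ∥ m = 43 36 36 36 ∥ 87 5c 50 8c.
Inner hash: sum = 67+54+54+54+135+92+80+140 = 676; mod 256 = 164 → a4.
Outer input = (K'⊕opad) ∥ inner = 29 5c 5c 5c ∥ a4.
Outer hash (tag): sum = 41+92+92+92+164 = 481; mod 256 = 225 → e1.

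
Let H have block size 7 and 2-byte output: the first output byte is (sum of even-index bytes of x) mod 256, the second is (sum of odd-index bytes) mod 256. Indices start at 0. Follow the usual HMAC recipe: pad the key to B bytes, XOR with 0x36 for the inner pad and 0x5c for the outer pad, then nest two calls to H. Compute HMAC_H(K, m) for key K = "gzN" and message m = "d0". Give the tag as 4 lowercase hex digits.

Key "gzN" = 67 7a 4e is 3 bytes ≤ B = 7; zero-pad to 7 bytes: K' = 67 7a 4e 00 00 00 00.
K' ⊕ ipad = 51 4c 78 36 36 36 36.  K' ⊕ opad = 3b 26 12 5c 5c 5c 5c.
Inner input = (K'⊕ipad) ∥ m = 51 4c 78 36 36 36 36 ∥ 64 30.
Inner hash: even-index sum = 357 mod 256 = 101; odd-index sum = 284 mod 256 = 28 → 65 1c.
Outer input = (K'⊕opad) ∥ inner = 3b 26 12 5c 5c 5c 5c ∥ 65 1c.
Outer hash (tag): even-index sum = 289 mod 256 = 33; odd-index sum = 323 mod 256 = 67 → 21 43.

2143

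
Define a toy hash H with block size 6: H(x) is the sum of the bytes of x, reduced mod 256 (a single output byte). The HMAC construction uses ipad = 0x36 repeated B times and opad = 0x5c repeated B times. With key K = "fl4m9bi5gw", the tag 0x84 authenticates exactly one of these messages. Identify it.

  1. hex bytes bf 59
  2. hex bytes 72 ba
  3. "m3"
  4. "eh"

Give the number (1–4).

1

Key "fl4m9bi5gw" = 66 6c 34 6d 39 62 69 35 67 77 is 10 bytes > B = 6, so hash it first: H(key) = 8a, then zero-pad to 6 bytes: K' = 8a 00 00 00 00 00.
K' ⊕ ipad = bc 36 36 36 36 36; K' ⊕ opad = d6 5c 5c 5c 5c 5c.
m1: inner = H(bc 36 36 36 36 36 bf 59) = e2; tag = H(d6 5c 5c 5c 5c 5c e2) = 84 ← matches
m2: inner = H(bc 36 36 36 36 36 72 ba) = f6; tag = H(d6 5c 5c 5c 5c 5c f6) = 98
m3: inner = H(bc 36 36 36 36 36 6d 33) = 6a; tag = H(d6 5c 5c 5c 5c 5c 6a) = 0c
m4: inner = H(bc 36 36 36 36 36 65 68) = 97; tag = H(d6 5c 5c 5c 5c 5c 97) = 39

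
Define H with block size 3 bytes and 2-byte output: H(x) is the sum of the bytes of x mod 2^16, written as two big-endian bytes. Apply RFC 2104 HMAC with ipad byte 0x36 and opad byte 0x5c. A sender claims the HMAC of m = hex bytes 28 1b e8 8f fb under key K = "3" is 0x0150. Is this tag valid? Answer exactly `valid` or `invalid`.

valid

Key "3" = 33 is 1 byte ≤ B = 3; zero-pad to 3 bytes: K' = 33 00 00.
K' ⊕ ipad = 05 36 36; K' ⊕ opad = 6f 5c 5c.
Inner hash: sum = 5+54+54+40+27+232+143+251 = 806 → 03 26.
Outer hash (recomputed tag): sum = 111+92+92+3+38 = 336 → 01 50.
Recomputed tag = 0150; claimed = 0150 → match.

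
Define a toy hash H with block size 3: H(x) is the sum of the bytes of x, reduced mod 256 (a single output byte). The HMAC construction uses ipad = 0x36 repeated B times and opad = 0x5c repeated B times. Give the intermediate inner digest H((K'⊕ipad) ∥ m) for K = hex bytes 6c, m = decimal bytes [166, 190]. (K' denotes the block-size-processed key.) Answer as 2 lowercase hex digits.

Key hex bytes 6c is 1 byte ≤ B = 3; zero-pad to 3 bytes: K' = 6c 00 00.
K' ⊕ ipad = 5a 36 36.
Inner input = 5a 36 36 ∥ a6 be.
Inner hash: sum = 90+54+54+166+190 = 554; mod 256 = 42 → 2a.

2a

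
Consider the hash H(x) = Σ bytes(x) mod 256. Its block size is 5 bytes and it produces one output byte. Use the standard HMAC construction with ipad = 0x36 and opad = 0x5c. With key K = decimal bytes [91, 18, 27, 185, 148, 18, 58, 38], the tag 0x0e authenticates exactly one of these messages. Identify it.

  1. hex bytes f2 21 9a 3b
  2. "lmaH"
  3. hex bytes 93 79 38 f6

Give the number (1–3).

Key decimal bytes [91, 18, 27, 185, 148, 18, 58, 38] = 5b 12 1b b9 94 12 3a 26 is 8 bytes > B = 5, so hash it first: H(key) = 47, then zero-pad to 5 bytes: K' = 47 00 00 00 00.
K' ⊕ ipad = 71 36 36 36 36; K' ⊕ opad = 1b 5c 5c 5c 5c.
m1: inner = H(71 36 36 36 36 f2 21 9a 3b) = 31; tag = H(1b 5c 5c 5c 5c 31) = bc
m2: inner = H(71 36 36 36 36 6c 6d 61 48) = cb; tag = H(1b 5c 5c 5c 5c cb) = 56
m3: inner = H(71 36 36 36 36 93 79 38 f6) = 83; tag = H(1b 5c 5c 5c 5c 83) = 0e ← matches

3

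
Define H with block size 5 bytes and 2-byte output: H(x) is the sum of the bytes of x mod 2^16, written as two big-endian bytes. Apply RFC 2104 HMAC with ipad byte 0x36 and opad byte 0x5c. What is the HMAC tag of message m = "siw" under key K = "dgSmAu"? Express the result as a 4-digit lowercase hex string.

Key "dgSmAu" = 64 67 53 6d 41 75 is 6 bytes > B = 5, so hash it first: H(key) = 02 41, then zero-pad to 5 bytes: K' = 02 41 00 00 00.
K' ⊕ ipad = 34 77 36 36 36.  K' ⊕ opad = 5e 1d 5c 5c 5c.
Inner input = (K'⊕ipad) ∥ m = 34 77 36 36 36 ∥ 73 69 77.
Inner hash: sum = 52+119+54+54+54+115+105+119 = 672 → 02 a0.
Outer input = (K'⊕opad) ∥ inner = 5e 1d 5c 5c 5c ∥ 02 a0.
Outer hash (tag): sum = 94+29+92+92+92+2+160 = 561 → 02 31.

0231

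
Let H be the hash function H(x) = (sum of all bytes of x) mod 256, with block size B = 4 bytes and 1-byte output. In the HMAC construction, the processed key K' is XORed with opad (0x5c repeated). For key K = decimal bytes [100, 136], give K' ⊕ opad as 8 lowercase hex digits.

38d45c5c

Key decimal bytes [100, 136] = 64 88 is 2 bytes ≤ B = 4; zero-pad to 4 bytes: K' = 64 88 00 00.
XOR each byte with 0x5c: 64⊕5c=38, 88⊕5c=d4, 00⊕5c=5c, 00⊕5c=5c.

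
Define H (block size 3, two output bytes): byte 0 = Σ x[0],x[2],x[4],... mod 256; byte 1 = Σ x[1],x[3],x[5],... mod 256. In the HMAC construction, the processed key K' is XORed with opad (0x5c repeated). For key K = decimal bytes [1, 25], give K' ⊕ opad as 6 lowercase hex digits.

5d455c

Key decimal bytes [1, 25] = 01 19 is 2 bytes ≤ B = 3; zero-pad to 3 bytes: K' = 01 19 00.
XOR each byte with 0x5c: 01⊕5c=5d, 19⊕5c=45, 00⊕5c=5c.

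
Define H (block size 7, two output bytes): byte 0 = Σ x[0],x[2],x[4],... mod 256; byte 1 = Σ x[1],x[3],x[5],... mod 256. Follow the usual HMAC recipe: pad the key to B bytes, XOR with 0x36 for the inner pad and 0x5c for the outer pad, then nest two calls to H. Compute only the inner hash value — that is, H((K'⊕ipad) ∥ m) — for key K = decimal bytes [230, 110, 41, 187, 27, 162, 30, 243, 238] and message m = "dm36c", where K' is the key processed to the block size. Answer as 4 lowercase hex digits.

45ee

Key decimal bytes [230, 110, 41, 187, 27, 162, 30, 243, 238] = e6 6e 29 bb 1b a2 1e f3 ee is 9 bytes > B = 7, so hash it first: H(key) = 36 be, then zero-pad to 7 bytes: K' = 36 be 00 00 00 00 00.
K' ⊕ ipad = 00 88 36 36 36 36 36.
Inner input = 00 88 36 36 36 36 36 ∥ 64 6d 33 36 63.
Inner hash: even-index sum = 325 mod 256 = 69; odd-index sum = 494 mod 256 = 238 → 45 ee.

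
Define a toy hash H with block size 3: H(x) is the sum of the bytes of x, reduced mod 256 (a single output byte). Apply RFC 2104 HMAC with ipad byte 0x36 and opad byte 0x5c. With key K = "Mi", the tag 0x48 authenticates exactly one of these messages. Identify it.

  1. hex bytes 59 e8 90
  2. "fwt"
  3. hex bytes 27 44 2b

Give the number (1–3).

Key "Mi" = 4d 69 is 2 bytes ≤ B = 3; zero-pad to 3 bytes: K' = 4d 69 00.
K' ⊕ ipad = 7b 5f 36; K' ⊕ opad = 11 35 5c.
m1: inner = H(7b 5f 36 59 e8 90) = e1; tag = H(11 35 5c e1) = 83
m2: inner = H(7b 5f 36 66 77 74) = 61; tag = H(11 35 5c 61) = 03
m3: inner = H(7b 5f 36 27 44 2b) = a6; tag = H(11 35 5c a6) = 48 ← matches

3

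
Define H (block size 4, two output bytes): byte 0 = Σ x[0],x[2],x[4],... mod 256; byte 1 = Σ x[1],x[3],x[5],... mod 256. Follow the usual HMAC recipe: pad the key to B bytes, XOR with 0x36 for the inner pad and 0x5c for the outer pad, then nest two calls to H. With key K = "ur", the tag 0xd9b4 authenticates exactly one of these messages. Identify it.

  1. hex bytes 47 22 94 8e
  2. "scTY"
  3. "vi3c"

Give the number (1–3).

1

Key "ur" = 75 72 is 2 bytes ≤ B = 4; zero-pad to 4 bytes: K' = 75 72 00 00.
K' ⊕ ipad = 43 44 36 36; K' ⊕ opad = 29 2e 5c 5c.
m1: inner = H(43 44 36 36 47 22 94 8e) = 54 2a; tag = H(29 2e 5c 5c 54 2a) = d9b4 ← matches
m2: inner = H(43 44 36 36 73 63 54 59) = 40 36; tag = H(29 2e 5c 5c 40 36) = c5c0
m3: inner = H(43 44 36 36 76 69 33 63) = 22 46; tag = H(29 2e 5c 5c 22 46) = a7d0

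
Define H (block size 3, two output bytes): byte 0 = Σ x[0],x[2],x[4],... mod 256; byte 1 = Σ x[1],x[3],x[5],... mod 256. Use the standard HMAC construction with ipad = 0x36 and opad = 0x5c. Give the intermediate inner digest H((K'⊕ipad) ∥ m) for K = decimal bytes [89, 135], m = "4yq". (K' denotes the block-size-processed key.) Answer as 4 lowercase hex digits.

Key decimal bytes [89, 135] = 59 87 is 2 bytes ≤ B = 3; zero-pad to 3 bytes: K' = 59 87 00.
K' ⊕ ipad = 6f b1 36.
Inner input = 6f b1 36 ∥ 34 79 71.
Inner hash: even-index sum = 286 mod 256 = 30; odd-index sum = 342 mod 256 = 86 → 1e 56.

1e56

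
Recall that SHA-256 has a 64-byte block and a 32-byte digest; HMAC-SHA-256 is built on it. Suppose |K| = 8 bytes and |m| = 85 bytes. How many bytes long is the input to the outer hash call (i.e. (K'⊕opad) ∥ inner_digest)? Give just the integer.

Key is 8 ≤ 64 bytes, zero-padded: |K'| = 64.
Outer input = (K'⊕opad) ∥ H(inner) → 64 + 32 = 96 bytes.

96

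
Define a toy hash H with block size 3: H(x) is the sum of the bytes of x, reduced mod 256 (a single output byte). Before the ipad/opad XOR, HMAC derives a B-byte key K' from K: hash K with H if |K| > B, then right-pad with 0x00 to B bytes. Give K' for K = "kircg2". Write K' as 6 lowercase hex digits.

420000

|K| = 6 > B = 3, so first hash the key.
H(K): sum = 107+105+114+99+103+50 = 578; mod 256 = 66 → 42.
Zero-pad H(K) = 42 to 3 bytes: K' = 42 00 00.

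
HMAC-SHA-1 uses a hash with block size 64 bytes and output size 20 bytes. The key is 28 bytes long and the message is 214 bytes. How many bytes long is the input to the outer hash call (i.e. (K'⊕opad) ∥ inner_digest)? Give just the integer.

Key is 28 ≤ 64 bytes, zero-padded: |K'| = 64.
Outer input = (K'⊕opad) ∥ H(inner) → 64 + 20 = 84 bytes.

84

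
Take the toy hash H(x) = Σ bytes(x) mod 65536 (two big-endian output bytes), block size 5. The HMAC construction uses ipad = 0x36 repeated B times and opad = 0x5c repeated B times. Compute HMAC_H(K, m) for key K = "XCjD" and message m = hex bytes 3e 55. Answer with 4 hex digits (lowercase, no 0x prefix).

Key "XCjD" = 58 43 6a 44 is 4 bytes ≤ B = 5; zero-pad to 5 bytes: K' = 58 43 6a 44 00.
K' ⊕ ipad = 6e 75 5c 72 36.  K' ⊕ opad = 04 1f 36 18 5c.
Inner input = (K'⊕ipad) ∥ m = 6e 75 5c 72 36 ∥ 3e 55.
Inner hash: sum = 110+117+92+114+54+62+85 = 634 → 02 7a.
Outer input = (K'⊕opad) ∥ inner = 04 1f 36 18 5c ∥ 02 7a.
Outer hash (tag): sum = 4+31+54+24+92+2+122 = 329 → 01 49.

0149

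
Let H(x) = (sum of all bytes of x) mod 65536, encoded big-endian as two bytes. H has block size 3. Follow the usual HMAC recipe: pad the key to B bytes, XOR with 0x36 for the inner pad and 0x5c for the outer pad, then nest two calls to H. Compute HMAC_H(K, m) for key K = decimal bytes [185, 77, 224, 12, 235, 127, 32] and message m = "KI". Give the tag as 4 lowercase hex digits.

Key decimal bytes [185, 77, 224, 12, 235, 127, 32] = b9 4d e0 0c eb 7f 20 is 7 bytes > B = 3, so hash it first: H(key) = 03 7c, then zero-pad to 3 bytes: K' = 03 7c 00.
K' ⊕ ipad = 35 4a 36.  K' ⊕ opad = 5f 20 5c.
Inner input = (K'⊕ipad) ∥ m = 35 4a 36 ∥ 4b 49.
Inner hash: sum = 53+74+54+75+73 = 329 → 01 49.
Outer input = (K'⊕opad) ∥ inner = 5f 20 5c ∥ 01 49.
Outer hash (tag): sum = 95+32+92+1+73 = 293 → 01 25.

0125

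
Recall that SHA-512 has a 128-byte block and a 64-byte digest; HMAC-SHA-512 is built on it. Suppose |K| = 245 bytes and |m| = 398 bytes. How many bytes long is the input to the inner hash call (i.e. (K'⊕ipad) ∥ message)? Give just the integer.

Key is 245 > 128 bytes, so it is hashed to 64 bytes then zero-padded to 128: |K'| = 128.
Inner input = (K'⊕ipad) ∥ m → 128 + 398 = 526 bytes.

526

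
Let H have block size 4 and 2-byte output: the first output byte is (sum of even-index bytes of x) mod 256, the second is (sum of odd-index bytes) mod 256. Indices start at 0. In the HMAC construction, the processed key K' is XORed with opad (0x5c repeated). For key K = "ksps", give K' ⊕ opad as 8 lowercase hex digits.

372f2c2f

Key "ksps" = 6b 73 70 73 is exactly B = 4 bytes: K' = 6b 73 70 73.
XOR each byte with 0x5c: 6b⊕5c=37, 73⊕5c=2f, 70⊕5c=2c, 73⊕5c=2f.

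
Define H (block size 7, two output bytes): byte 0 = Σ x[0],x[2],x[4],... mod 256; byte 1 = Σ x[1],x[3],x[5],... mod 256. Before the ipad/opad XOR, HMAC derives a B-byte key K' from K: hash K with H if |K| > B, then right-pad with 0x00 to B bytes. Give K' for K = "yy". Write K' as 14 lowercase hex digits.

79790000000000

Key "yy" = 79 79 is 2 bytes ≤ B = 7; zero-pad to 7 bytes: K' = 79 79 00 00 00 00 00.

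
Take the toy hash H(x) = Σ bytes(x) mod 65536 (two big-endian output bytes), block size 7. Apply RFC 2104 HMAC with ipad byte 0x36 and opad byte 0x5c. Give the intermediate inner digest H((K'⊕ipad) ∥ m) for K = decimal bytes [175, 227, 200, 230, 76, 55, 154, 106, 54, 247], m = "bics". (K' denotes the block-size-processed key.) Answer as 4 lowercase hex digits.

Key decimal bytes [175, 227, 200, 230, 76, 55, 154, 106, 54, 247] = af e3 c8 e6 4c 37 9a 6a 36 f7 is 10 bytes > B = 7, so hash it first: H(key) = 05 f4, then zero-pad to 7 bytes: K' = 05 f4 00 00 00 00 00.
K' ⊕ ipad = 33 c2 36 36 36 36 36.
Inner input = 33 c2 36 36 36 36 36 ∥ 62 69 63 73.
Inner hash: sum = 51+194+54+54+54+54+54+98+105+99+115 = 932 → 03 a4.

03a4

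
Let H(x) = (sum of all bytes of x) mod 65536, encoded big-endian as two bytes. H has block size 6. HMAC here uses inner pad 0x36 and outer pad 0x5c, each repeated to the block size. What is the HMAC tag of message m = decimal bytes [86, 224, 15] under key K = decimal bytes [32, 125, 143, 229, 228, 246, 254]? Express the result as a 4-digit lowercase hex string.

Key decimal bytes [32, 125, 143, 229, 228, 246, 254] = 20 7d 8f e5 e4 f6 fe is 7 bytes > B = 6, so hash it first: H(key) = 04 e9, then zero-pad to 6 bytes: K' = 04 e9 00 00 00 00.
K' ⊕ ipad = 32 df 36 36 36 36.  K' ⊕ opad = 58 b5 5c 5c 5c 5c.
Inner input = (K'⊕ipad) ∥ m = 32 df 36 36 36 36 ∥ 56 e0 0f.
Inner hash: sum = 50+223+54+54+54+54+86+224+15 = 814 → 03 2e.
Outer input = (K'⊕opad) ∥ inner = 58 b5 5c 5c 5c 5c ∥ 03 2e.
Outer hash (tag): sum = 88+181+92+92+92+92+3+46 = 686 → 02 ae.

02ae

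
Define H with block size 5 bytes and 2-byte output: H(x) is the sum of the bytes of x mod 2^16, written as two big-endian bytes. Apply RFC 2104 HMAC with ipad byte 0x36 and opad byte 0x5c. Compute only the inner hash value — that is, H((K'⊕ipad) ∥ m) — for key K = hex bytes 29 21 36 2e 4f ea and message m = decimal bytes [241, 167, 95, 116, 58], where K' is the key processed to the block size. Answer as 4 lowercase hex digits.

Key hex bytes 29 21 36 2e 4f ea is 6 bytes > B = 5, so hash it first: H(key) = 01 e7, then zero-pad to 5 bytes: K' = 01 e7 00 00 00.
K' ⊕ ipad = 37 d1 36 36 36.
Inner input = 37 d1 36 36 36 ∥ f1 a7 5f 74 3a.
Inner hash: sum = 55+209+54+54+54+241+167+95+116+58 = 1103 → 04 4f.

044f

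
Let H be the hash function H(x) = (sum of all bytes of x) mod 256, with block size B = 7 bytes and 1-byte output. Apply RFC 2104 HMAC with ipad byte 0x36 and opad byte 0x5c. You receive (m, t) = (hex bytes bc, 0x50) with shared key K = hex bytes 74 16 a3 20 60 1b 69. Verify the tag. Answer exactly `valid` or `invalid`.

Key hex bytes 74 16 a3 20 60 1b 69 is exactly B = 7 bytes: K' = 74 16 a3 20 60 1b 69.
K' ⊕ ipad = 42 20 95 16 56 2d 5f; K' ⊕ opad = 28 4a ff 7c 3c 47 35.
Inner hash: sum = 66+32+149+22+86+45+95+188 = 683; mod 256 = 171 → ab.
Outer hash (recomputed tag): sum = 40+74+255+124+60+71+53+171 = 848; mod 256 = 80 → 50.
Recomputed tag = 50; claimed = 50 → match.

valid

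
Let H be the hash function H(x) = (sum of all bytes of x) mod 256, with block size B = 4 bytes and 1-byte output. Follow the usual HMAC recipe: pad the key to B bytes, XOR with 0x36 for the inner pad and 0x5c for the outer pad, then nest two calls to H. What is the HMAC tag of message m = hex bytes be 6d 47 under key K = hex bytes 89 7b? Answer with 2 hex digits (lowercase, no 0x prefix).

Key hex bytes 89 7b is 2 bytes ≤ B = 4; zero-pad to 4 bytes: K' = 89 7b 00 00.
K' ⊕ ipad = bf 4d 36 36.  K' ⊕ opad = d5 27 5c 5c.
Inner input = (K'⊕ipad) ∥ m = bf 4d 36 36 ∥ be 6d 47.
Inner hash: sum = 191+77+54+54+190+109+71 = 746; mod 256 = 234 → ea.
Outer input = (K'⊕opad) ∥ inner = d5 27 5c 5c ∥ ea.
Outer hash (tag): sum = 213+39+92+92+234 = 670; mod 256 = 158 → 9e.

9e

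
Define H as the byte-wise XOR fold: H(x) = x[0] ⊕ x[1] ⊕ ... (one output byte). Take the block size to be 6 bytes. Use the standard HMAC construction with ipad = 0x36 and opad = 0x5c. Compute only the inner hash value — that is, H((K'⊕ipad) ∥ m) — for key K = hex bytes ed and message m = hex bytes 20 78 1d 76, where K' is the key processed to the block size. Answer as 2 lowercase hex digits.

de

Key hex bytes ed is 1 byte ≤ B = 6; zero-pad to 6 bytes: K' = ed 00 00 00 00 00.
K' ⊕ ipad = db 36 36 36 36 36.
Inner input = db 36 36 36 36 36 ∥ 20 78 1d 76.
Inner hash: XOR db⊕36⊕36⊕36⊕36⊕36⊕20⊕78⊕1d⊕76 = de.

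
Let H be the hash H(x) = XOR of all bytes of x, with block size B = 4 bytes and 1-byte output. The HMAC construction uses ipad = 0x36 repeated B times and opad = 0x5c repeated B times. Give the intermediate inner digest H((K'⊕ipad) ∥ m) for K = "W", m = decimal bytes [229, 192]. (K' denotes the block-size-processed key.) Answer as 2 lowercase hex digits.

Key "W" = 57 is 1 byte ≤ B = 4; zero-pad to 4 bytes: K' = 57 00 00 00.
K' ⊕ ipad = 61 36 36 36.
Inner input = 61 36 36 36 ∥ e5 c0.
Inner hash: XOR 61⊕36⊕36⊕36⊕e5⊕c0 = 72.

72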